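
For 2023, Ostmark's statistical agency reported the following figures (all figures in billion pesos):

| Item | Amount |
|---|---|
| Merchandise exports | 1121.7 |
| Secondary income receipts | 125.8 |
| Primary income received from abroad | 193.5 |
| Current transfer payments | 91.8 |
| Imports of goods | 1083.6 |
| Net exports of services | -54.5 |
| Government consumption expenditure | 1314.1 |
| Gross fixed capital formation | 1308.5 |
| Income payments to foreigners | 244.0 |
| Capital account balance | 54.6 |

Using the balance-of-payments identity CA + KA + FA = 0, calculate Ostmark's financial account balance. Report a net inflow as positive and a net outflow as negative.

Goods balance = 1121.7 - 1083.6 = 38.1
Services balance = -54.5
Trade balance (goods + services) = 38.1 + (-54.5) = -16.4
Net primary income = 193.5 - 244.0 = -50.5
Net secondary income = 125.8 - 91.8 = 34.0
Current account = -16.4 + (-50.5) + 34.0 = -32.9
Financial account = -(-32.9 + 54.6) = -21.7

-21.7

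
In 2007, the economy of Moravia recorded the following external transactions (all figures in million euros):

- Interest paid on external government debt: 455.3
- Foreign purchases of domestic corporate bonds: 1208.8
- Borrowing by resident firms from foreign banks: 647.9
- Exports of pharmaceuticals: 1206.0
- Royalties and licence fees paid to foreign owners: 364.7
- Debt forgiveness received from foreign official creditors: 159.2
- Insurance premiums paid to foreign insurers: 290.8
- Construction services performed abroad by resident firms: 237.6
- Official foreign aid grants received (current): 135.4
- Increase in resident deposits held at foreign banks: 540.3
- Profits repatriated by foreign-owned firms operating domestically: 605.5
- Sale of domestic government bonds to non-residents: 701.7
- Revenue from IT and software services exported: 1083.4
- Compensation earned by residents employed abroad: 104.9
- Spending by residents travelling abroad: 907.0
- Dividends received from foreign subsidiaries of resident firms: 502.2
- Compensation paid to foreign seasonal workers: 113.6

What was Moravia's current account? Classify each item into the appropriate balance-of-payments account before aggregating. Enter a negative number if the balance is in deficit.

532.6

Goods: 1206.0
Services: -364.7 - 907.0 - 290.8 + 1083.4 + 237.6 = -241.5
Primary income: -605.5 + 502.2 + 104.9 - 113.6 - 455.3 = -567.3
Secondary income: 135.4
Current account = 1206.0 + (-241.5) + (-567.3) + 135.4 = 532.6
(Excluded from the current account — financial account: foreign purchases of domestic corporate bonds 1208.8, borrowing by resident firms from foreign banks 647.9, increase in resident deposits held at foreign banks 540.3, sale of domestic government bonds to non-residents 701.7; capital account: debt forgiveness received from foreign official creditors 159.2.)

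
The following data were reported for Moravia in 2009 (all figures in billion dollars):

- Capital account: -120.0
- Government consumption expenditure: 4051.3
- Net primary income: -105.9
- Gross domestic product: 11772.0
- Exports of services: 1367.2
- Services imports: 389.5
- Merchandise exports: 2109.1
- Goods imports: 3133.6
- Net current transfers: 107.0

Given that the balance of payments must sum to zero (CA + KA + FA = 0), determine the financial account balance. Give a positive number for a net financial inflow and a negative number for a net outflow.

165.7

Goods balance = 2109.1 - 3133.6 = -1024.5
Services balance = 1367.2 - 389.5 = 977.7
Trade balance (goods + services) = -1024.5 + 977.7 = -46.8
Net primary income = -105.9
Net secondary income = 107.0
Current account = -46.8 + (-105.9) + 107.0 = -45.7
Financial account = -(-45.7 + (-120.0)) = 165.7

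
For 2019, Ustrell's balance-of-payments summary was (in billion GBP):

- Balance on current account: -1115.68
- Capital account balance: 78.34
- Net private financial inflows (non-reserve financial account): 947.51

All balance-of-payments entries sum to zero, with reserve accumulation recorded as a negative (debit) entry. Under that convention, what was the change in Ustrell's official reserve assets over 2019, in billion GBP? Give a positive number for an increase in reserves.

-89.83

Official reserve transactions balance = -((-1115.68) + 78.34 + 947.51) = 89.83
An accumulation of reserves is recorded as a debit (negative entry), so the change in the stock of reserves is the negative of that balance.
Change in official reserves = -(89.83) = -89.83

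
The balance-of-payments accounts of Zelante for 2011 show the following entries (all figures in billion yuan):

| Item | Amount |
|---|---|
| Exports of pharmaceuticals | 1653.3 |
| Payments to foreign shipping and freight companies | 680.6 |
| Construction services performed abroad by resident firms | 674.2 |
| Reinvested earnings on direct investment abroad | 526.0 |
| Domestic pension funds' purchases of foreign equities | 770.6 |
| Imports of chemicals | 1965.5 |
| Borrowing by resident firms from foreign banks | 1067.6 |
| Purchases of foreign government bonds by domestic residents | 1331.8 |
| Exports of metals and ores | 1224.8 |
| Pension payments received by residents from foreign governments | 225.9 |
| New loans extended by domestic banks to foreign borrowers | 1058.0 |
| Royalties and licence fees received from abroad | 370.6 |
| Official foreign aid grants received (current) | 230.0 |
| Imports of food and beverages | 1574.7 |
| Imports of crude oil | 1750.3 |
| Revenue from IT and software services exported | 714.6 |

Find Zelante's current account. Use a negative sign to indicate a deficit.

-351.7

Goods: 1224.8 - 1574.7 + 1653.3 - 1965.5 - 1750.3 = -2412.4
Services: 714.6 + 674.2 - 680.6 + 370.6 = 1078.8
Primary income: 526.0
Secondary income: 225.9 + 230.0 = 455.9
Current account = (-2412.4) + 1078.8 + 526.0 + 455.9 = -351.7
(Excluded from the current account — financial account: domestic pension funds' purchases of foreign equities 770.6, borrowing by resident firms from foreign banks 1067.6, purchases of foreign government bonds by domestic residents 1331.8, new loans extended by domestic banks to foreign borrowers 1058.0.)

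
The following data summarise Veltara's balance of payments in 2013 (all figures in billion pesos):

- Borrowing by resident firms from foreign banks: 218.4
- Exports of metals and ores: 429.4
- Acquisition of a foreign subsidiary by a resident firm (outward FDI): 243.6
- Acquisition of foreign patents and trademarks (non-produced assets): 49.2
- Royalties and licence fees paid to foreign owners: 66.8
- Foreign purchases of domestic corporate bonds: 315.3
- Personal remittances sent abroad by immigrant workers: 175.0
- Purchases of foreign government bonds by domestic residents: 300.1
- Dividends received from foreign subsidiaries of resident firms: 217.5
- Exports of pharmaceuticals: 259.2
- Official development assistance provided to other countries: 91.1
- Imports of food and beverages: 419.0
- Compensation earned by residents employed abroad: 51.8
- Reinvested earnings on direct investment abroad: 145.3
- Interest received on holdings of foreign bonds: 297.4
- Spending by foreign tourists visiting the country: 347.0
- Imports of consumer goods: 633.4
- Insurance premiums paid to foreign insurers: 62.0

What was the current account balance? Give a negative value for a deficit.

Goods: 429.4 + 259.2 - 633.4 - 419.0 = -363.8
Services: -62.0 + 347.0 - 66.8 = 218.2
Primary income: 51.8 + 145.3 + 297.4 + 217.5 = 712.0
Secondary income: -175.0 - 91.1 = -266.1
Current account = (-363.8) + 218.2 + 712.0 + (-266.1) = 300.3
(Excluded from the current account — financial account: borrowing by resident firms from foreign banks 218.4, acquisition of a foreign subsidiary by a resident firm (outward FDI) 243.6, foreign purchases of domestic corporate bonds 315.3, purchases of foreign government bonds by domestic residents 300.1; capital account: acquisition of foreign patents and trademarks (non-produced assets) 49.2.)

300.3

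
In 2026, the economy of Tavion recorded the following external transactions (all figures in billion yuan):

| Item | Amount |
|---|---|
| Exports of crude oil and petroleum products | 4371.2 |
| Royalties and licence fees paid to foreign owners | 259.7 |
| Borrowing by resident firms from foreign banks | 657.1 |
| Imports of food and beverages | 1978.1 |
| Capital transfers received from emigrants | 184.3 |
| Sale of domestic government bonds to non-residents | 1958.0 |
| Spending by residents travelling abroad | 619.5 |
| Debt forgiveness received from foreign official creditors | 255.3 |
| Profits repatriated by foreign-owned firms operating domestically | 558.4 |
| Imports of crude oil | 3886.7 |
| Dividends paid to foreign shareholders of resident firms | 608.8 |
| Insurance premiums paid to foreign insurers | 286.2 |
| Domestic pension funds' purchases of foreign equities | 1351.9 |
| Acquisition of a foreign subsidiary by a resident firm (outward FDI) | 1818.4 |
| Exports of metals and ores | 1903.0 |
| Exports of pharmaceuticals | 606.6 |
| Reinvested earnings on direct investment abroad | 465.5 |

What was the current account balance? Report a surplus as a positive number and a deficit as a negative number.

Goods: -3886.7 - 1978.1 + 606.6 + 1903.0 + 4371.2 = 1016.0
Services: -259.7 - 286.2 - 619.5 = -1165.4
Primary income: -558.4 + 465.5 - 608.8 = -701.7
Current account = 1016.0 + (-1165.4) + (-701.7) = -851.1
(Excluded from the current account — financial account: borrowing by resident firms from foreign banks 657.1, sale of domestic government bonds to non-residents 1958.0, domestic pension funds' purchases of foreign equities 1351.9, acquisition of a foreign subsidiary by a resident firm (outward FDI) 1818.4; capital account: capital transfers received from emigrants 184.3, debt forgiveness received from foreign official creditors 255.3.)

-851.1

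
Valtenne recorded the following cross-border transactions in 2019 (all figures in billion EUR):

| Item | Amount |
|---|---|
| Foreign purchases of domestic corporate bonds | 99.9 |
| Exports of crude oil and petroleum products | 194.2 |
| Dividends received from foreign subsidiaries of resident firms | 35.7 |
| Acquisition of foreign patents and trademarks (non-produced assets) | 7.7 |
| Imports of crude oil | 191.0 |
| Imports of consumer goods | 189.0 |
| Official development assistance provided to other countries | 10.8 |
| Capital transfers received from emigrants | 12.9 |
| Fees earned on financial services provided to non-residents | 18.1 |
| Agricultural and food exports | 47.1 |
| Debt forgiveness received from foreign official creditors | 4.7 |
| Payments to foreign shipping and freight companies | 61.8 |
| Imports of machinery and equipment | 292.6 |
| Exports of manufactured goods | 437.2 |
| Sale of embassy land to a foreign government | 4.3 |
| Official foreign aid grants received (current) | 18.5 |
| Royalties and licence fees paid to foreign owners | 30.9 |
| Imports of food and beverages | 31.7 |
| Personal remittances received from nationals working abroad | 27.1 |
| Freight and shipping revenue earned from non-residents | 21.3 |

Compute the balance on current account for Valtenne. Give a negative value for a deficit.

-8.6

Goods: -31.7 + 47.1 + 194.2 - 191.0 + 437.2 - 292.6 - 189.0 = -25.8
Services: 21.3 - 61.8 - 30.9 + 18.1 = -53.3
Primary income: 35.7
Secondary income: -10.8 + 18.5 + 27.1 = 34.8
Current account = (-25.8) + (-53.3) + 35.7 + 34.8 = -8.6
(Excluded from the current account — financial account: foreign purchases of domestic corporate bonds 99.9; capital account: acquisition of foreign patents and trademarks (non-produced assets) 7.7, capital transfers received from emigrants 12.9, debt forgiveness received from foreign official creditors 4.7, sale of embassy land to a foreign government 4.3.)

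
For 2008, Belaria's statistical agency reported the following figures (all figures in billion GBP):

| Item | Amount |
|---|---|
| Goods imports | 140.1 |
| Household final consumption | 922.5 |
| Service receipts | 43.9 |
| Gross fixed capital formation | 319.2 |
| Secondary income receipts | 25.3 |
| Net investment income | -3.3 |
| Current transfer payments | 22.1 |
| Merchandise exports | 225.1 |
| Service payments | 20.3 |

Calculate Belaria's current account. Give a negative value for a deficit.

Goods balance = 225.1 - 140.1 = 85.0
Services balance = 43.9 - 20.3 = 23.6
Trade balance (goods + services) = 85.0 + 23.6 = 108.6
Net primary income = -3.3
Net secondary income = 25.3 - 22.1 = 3.2
Current account = 108.6 + (-3.3) + 3.2 = 108.5

108.5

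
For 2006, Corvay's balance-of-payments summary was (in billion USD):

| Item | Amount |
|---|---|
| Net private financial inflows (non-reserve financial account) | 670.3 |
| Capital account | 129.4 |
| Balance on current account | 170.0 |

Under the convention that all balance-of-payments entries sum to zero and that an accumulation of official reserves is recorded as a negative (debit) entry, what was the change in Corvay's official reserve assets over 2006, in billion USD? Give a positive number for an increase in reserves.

Official reserve transactions balance = -(170.0 + 129.4 + 670.3) = -969.7
An accumulation of reserves is recorded as a debit (negative entry), so the change in the stock of reserves is the negative of that balance.
Change in official reserves = -(-969.7) = 969.7

969.7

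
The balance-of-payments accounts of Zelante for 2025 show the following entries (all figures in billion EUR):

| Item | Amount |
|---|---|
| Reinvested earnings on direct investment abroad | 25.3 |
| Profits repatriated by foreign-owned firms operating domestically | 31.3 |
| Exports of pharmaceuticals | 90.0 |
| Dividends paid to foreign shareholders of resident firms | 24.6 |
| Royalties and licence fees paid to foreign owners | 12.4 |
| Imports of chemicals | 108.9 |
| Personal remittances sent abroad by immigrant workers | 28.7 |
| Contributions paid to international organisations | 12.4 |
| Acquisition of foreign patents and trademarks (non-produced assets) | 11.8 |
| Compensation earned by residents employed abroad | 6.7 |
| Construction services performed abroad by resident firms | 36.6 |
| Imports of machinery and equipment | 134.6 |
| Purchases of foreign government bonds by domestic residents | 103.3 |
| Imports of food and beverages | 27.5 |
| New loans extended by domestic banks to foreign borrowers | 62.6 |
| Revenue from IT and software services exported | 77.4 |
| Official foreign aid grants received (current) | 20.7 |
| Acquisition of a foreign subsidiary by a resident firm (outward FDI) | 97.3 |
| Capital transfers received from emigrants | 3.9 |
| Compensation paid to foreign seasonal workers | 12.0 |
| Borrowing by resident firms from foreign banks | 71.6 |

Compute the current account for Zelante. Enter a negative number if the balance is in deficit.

-135.7

Goods: -27.5 - 108.9 - 134.6 + 90.0 = -181.0
Services: -12.4 + 36.6 + 77.4 = 101.6
Primary income: 6.7 + 25.3 - 24.6 - 31.3 - 12.0 = -35.9
Secondary income: 20.7 - 12.4 - 28.7 = -20.4
Current account = (-181.0) + 101.6 + (-35.9) + (-20.4) = -135.7
(Excluded from the current account — capital account: acquisition of foreign patents and trademarks (non-produced assets) 11.8, capital transfers received from emigrants 3.9; financial account: purchases of foreign government bonds by domestic residents 103.3, new loans extended by domestic banks to foreign borrowers 62.6, acquisition of a foreign subsidiary by a resident firm (outward FDI) 97.3, borrowing by resident firms from foreign banks 71.6.)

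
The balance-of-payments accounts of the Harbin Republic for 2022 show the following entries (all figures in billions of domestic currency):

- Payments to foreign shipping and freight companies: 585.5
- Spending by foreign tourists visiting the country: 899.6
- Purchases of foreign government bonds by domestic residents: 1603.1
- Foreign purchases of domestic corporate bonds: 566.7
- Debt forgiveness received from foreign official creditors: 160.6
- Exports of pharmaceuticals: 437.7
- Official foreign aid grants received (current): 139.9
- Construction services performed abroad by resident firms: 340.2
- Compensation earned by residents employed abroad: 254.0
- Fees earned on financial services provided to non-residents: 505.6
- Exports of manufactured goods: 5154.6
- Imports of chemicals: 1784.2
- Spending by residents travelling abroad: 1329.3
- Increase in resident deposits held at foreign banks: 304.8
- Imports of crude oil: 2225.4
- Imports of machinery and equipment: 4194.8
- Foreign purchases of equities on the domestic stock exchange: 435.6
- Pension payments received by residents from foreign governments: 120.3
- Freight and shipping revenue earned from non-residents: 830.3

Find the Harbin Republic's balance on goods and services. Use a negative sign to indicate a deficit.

-1951.2

Goods: 5154.6 - 2225.4 - 1784.2 - 4194.8 + 437.7 = -2612.1
Services: 830.3 + 340.2 + 505.6 + 899.6 - 585.5 - 1329.3 = 660.9
Trade balance = -2612.1 + 660.9 = -1951.2
(Excluded from the trade balance — financial account: purchases of foreign government bonds by domestic residents 1603.1, foreign purchases of domestic corporate bonds 566.7, increase in resident deposits held at foreign banks 304.8, foreign purchases of equities on the domestic stock exchange 435.6; capital account: debt forgiveness received from foreign official creditors 160.6; secondary income: official foreign aid grants received (current) 139.9, pension payments received by residents from foreign governments 120.3; primary income: compensation earned by residents employed abroad 254.0.)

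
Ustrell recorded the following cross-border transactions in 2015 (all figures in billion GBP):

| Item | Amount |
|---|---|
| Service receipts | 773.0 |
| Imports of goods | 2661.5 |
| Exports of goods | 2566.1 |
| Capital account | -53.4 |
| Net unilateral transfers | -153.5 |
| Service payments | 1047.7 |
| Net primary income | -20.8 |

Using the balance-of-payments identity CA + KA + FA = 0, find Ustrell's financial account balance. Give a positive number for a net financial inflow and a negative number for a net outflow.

597.8

Goods balance = 2566.1 - 2661.5 = -95.4
Services balance = 773.0 - 1047.7 = -274.7
Trade balance (goods + services) = -95.4 + (-274.7) = -370.1
Net primary income = -20.8
Net secondary income = -153.5
Current account = -370.1 + (-20.8) + (-153.5) = -544.4
Financial account = -(-544.4 + (-53.4)) = 597.8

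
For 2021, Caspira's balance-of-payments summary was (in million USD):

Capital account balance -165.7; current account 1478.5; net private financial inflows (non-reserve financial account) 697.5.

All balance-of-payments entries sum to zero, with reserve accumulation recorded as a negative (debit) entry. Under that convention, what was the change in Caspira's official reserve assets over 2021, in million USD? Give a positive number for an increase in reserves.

2010.3

Official reserve transactions balance = -(1478.5 + (-165.7) + 697.5) = -2010.3
An accumulation of reserves is recorded as a debit (negative entry), so the change in the stock of reserves is the negative of that balance.
Change in official reserves = -(-2010.3) = 2010.3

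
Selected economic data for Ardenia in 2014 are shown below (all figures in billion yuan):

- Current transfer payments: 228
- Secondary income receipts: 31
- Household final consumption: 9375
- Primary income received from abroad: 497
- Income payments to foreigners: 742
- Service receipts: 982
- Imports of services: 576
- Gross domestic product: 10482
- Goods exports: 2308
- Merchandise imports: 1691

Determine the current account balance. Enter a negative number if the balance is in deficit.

581

Goods balance = 2308 - 1691 = 617
Services balance = 982 - 576 = 406
Trade balance (goods + services) = 617 + 406 = 1023
Net primary income = 497 - 742 = -245
Net secondary income = 31 - 228 = -197
Current account = 1023 + (-245) + (-197) = 581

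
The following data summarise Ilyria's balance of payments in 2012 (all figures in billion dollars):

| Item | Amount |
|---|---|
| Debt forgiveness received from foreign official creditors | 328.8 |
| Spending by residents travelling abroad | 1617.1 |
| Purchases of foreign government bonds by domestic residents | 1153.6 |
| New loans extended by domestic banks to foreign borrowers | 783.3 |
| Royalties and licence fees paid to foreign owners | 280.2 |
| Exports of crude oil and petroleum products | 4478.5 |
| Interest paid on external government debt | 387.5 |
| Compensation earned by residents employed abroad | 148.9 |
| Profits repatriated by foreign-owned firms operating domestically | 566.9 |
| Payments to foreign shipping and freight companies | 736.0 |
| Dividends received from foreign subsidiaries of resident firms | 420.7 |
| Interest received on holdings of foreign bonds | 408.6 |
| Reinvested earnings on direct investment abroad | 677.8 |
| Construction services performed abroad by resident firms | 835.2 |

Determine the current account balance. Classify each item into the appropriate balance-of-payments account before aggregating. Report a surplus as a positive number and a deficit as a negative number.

3382.0

Goods: 4478.5
Services: 835.2 - 280.2 - 736.0 - 1617.1 = -1798.1
Primary income: 677.8 + 408.6 + 148.9 - 566.9 - 387.5 + 420.7 = 701.6
Current account = 4478.5 + (-1798.1) + 701.6 = 3382.0
(Excluded from the current account — capital account: debt forgiveness received from foreign official creditors 328.8; financial account: purchases of foreign government bonds by domestic residents 1153.6, new loans extended by domestic banks to foreign borrowers 783.3.)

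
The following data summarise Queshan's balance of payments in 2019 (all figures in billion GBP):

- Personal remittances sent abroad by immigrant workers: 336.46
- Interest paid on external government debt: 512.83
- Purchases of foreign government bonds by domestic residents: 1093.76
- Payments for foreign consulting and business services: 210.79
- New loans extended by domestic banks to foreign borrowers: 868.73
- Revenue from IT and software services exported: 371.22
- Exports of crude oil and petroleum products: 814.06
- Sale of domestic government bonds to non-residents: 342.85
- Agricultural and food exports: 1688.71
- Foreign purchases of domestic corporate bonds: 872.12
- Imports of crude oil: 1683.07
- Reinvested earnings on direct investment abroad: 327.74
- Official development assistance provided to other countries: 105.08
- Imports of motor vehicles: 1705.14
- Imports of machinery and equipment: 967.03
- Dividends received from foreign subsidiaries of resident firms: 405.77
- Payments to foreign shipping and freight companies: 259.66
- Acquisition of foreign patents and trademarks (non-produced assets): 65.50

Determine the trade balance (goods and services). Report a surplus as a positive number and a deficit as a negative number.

-1951.70

Goods: -1683.07 + 1688.71 + 814.06 - 967.03 - 1705.14 = -1852.47
Services: -210.79 - 259.66 + 371.22 = -99.23
Trade balance = -1852.47 + (-99.23) = -1951.70
(Excluded from the trade balance — secondary income: personal remittances sent abroad by immigrant workers 336.46, official development assistance provided to other countries 105.08; primary income: interest paid on external government debt 512.83, reinvested earnings on direct investment abroad 327.74, dividends received from foreign subsidiaries of resident firms 405.77; financial account: purchases of foreign government bonds by domestic residents 1093.76, new loans extended by domestic banks to foreign borrowers 868.73, sale of domestic government bonds to non-residents 342.85, foreign purchases of domestic corporate bonds 872.12; capital account: acquisition of foreign patents and trademarks (non-produced assets) 65.50.)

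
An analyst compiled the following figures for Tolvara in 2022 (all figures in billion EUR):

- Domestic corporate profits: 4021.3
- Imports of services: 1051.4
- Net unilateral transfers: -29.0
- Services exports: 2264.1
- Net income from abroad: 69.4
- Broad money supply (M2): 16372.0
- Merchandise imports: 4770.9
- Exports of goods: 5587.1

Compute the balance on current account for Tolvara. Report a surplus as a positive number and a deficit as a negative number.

2069.3

Goods balance = 5587.1 - 4770.9 = 816.2
Services balance = 2264.1 - 1051.4 = 1212.7
Trade balance (goods + services) = 816.2 + 1212.7 = 2028.9
Net primary income = 69.4
Net secondary income = -29.0
Current account = 2028.9 + 69.4 + (-29.0) = 2069.3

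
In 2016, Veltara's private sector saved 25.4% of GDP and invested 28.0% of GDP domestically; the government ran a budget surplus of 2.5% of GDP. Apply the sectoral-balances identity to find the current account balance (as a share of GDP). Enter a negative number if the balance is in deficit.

By the sectoral-balances identity, CA = (S_private - I) + (T - G).
Private balance = 25.4 - 28.0 = -2.6
Government balance (T - G) = 2.5
CA = -2.6 + 2.5 = -0.1

-0.1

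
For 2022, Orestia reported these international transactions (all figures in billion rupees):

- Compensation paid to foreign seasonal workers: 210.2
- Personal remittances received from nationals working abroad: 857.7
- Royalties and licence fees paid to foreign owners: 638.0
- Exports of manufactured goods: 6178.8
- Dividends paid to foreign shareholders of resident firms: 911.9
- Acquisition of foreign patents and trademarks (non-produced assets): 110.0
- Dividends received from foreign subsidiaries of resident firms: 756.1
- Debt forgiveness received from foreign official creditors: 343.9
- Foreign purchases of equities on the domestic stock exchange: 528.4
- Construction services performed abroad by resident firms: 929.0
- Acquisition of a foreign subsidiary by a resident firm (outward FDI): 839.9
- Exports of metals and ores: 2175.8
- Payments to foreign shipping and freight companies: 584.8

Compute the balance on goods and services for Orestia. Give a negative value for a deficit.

8060.8

Goods: 2175.8 + 6178.8 = 8354.6
Services: -638.0 - 584.8 + 929.0 = -293.8
Trade balance = 8354.6 + (-293.8) = 8060.8
(Excluded from the trade balance — primary income: compensation paid to foreign seasonal workers 210.2, dividends paid to foreign shareholders of resident firms 911.9, dividends received from foreign subsidiaries of resident firms 756.1; secondary income: personal remittances received from nationals working abroad 857.7; capital account: acquisition of foreign patents and trademarks (non-produced assets) 110.0, debt forgiveness received from foreign official creditors 343.9; financial account: foreign purchases of equities on the domestic stock exchange 528.4, acquisition of a foreign subsidiary by a resident firm (outward FDI) 839.9.)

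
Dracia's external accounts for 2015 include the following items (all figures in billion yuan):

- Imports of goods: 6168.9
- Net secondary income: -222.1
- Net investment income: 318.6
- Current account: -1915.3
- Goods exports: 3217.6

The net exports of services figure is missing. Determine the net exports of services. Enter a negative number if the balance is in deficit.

Current account = goods balance + services balance + net primary income + net secondary income
Sum of the known components = -2854.8
Net exports of services = CA - (known components) = -1915.3 - (-2854.8) = 939.5

939.5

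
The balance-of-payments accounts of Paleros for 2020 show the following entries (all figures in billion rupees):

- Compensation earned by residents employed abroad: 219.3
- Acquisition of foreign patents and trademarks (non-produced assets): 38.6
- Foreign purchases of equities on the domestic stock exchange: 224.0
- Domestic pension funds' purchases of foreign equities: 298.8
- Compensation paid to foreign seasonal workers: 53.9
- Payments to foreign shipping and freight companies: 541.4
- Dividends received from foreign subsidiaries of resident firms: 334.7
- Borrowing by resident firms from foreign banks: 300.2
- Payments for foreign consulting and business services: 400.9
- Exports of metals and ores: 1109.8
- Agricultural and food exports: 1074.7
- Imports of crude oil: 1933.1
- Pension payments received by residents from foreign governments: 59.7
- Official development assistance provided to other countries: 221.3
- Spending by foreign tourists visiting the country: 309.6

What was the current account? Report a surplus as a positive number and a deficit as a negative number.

-42.8

Goods: 1074.7 + 1109.8 - 1933.1 = 251.4
Services: 309.6 - 541.4 - 400.9 = -632.7
Primary income: 334.7 + 219.3 - 53.9 = 500.1
Secondary income: -221.3 + 59.7 = -161.6
Current account = 251.4 + (-632.7) + 500.1 + (-161.6) = -42.8
(Excluded from the current account — capital account: acquisition of foreign patents and trademarks (non-produced assets) 38.6; financial account: foreign purchases of equities on the domestic stock exchange 224.0, domestic pension funds' purchases of foreign equities 298.8, borrowing by resident firms from foreign banks 300.2.)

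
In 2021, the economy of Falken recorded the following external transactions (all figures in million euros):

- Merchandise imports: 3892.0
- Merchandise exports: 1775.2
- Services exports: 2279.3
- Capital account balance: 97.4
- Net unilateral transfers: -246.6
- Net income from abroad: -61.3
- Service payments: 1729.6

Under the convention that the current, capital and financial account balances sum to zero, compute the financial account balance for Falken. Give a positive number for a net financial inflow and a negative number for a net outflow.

Goods balance = 1775.2 - 3892.0 = -2116.8
Services balance = 2279.3 - 1729.6 = 549.7
Trade balance (goods + services) = -2116.8 + 549.7 = -1567.1
Net primary income = -61.3
Net secondary income = -246.6
Current account = -1567.1 + (-61.3) + (-246.6) = -1875.0
Financial account = -(-1875.0 + 97.4) = 1777.6

1777.6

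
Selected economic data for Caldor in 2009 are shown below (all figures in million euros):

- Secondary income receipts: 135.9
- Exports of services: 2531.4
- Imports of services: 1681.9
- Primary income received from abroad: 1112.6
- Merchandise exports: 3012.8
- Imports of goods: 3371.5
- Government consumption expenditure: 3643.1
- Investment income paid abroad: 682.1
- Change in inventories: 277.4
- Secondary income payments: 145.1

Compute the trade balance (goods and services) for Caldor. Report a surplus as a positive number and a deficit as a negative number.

490.8

Goods balance = 3012.8 - 3371.5 = -358.7
Services balance = 2531.4 - 1681.9 = 849.5
Trade balance (goods + services) = -358.7 + 849.5 = 490.8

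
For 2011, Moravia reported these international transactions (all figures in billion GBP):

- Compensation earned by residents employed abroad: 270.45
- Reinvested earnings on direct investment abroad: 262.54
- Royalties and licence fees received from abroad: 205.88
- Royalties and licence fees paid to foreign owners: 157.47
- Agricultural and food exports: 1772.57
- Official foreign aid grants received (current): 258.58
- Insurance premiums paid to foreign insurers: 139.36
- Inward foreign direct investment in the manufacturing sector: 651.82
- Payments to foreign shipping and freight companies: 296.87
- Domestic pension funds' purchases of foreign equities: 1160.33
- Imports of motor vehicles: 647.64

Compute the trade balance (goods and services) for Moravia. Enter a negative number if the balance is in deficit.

Goods: -647.64 + 1772.57 = 1124.93
Services: -139.36 + 205.88 - 296.87 - 157.47 = -387.82
Trade balance = 1124.93 + (-387.82) = 737.11
(Excluded from the trade balance — primary income: compensation earned by residents employed abroad 270.45, reinvested earnings on direct investment abroad 262.54; secondary income: official foreign aid grants received (current) 258.58; financial account: inward foreign direct investment in the manufacturing sector 651.82, domestic pension funds' purchases of foreign equities 1160.33.)

737.11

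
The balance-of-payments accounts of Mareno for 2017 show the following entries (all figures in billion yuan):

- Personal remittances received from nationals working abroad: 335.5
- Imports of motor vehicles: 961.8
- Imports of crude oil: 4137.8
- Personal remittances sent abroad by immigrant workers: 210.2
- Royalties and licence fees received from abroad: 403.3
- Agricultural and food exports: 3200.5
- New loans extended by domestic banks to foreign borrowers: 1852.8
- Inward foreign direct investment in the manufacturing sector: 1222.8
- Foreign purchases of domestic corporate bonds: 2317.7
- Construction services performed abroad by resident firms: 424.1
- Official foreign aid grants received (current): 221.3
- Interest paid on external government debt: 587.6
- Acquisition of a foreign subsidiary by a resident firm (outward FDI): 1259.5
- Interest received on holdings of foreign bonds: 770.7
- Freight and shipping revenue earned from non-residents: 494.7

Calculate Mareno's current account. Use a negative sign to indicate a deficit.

-47.3

Goods: 3200.5 - 961.8 - 4137.8 = -1899.1
Services: 494.7 + 403.3 + 424.1 = 1322.1
Primary income: 770.7 - 587.6 = 183.1
Secondary income: 335.5 - 210.2 + 221.3 = 346.6
Current account = (-1899.1) + 1322.1 + 183.1 + 346.6 = -47.3
(Excluded from the current account — financial account: new loans extended by domestic banks to foreign borrowers 1852.8, inward foreign direct investment in the manufacturing sector 1222.8, foreign purchases of domestic corporate bonds 2317.7, acquisition of a foreign subsidiary by a resident firm (outward FDI) 1259.5.)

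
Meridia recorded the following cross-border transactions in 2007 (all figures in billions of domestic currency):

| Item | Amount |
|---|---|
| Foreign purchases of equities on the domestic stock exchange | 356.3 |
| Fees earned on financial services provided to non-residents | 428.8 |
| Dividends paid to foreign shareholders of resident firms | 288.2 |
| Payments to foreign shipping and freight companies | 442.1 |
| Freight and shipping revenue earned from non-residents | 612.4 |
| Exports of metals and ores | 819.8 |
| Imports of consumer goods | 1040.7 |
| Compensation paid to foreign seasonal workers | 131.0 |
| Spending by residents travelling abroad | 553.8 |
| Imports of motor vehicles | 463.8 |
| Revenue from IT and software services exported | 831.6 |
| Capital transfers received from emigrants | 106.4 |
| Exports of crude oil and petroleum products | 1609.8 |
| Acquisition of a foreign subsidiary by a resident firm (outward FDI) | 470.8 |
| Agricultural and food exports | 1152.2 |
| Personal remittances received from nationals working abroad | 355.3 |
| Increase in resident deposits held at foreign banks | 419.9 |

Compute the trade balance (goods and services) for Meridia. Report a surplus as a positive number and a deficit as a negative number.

2954.2

Goods: 1609.8 - 463.8 + 1152.2 + 819.8 - 1040.7 = 2077.3
Services: 831.6 - 442.1 - 553.8 + 612.4 + 428.8 = 876.9
Trade balance = 2077.3 + 876.9 = 2954.2
(Excluded from the trade balance — financial account: foreign purchases of equities on the domestic stock exchange 356.3, acquisition of a foreign subsidiary by a resident firm (outward FDI) 470.8, increase in resident deposits held at foreign banks 419.9; primary income: dividends paid to foreign shareholders of resident firms 288.2, compensation paid to foreign seasonal workers 131.0; capital account: capital transfers received from emigrants 106.4; secondary income: personal remittances received from nationals working abroad 355.3.)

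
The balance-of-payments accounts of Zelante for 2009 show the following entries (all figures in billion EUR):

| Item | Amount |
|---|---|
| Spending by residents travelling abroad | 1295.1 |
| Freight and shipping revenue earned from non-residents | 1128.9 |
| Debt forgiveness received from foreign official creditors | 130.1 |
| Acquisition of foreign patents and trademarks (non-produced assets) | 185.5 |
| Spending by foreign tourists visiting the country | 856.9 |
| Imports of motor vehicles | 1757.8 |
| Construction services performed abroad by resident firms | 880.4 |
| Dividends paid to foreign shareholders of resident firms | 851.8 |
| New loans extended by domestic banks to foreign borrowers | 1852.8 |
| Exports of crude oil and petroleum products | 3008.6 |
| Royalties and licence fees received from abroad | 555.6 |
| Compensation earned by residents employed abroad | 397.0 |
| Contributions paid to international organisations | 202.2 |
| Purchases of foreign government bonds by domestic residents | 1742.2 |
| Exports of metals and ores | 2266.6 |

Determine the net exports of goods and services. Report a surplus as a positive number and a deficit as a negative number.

5644.1

Goods: 2266.6 + 3008.6 - 1757.8 = 3517.4
Services: -1295.1 + 1128.9 + 856.9 + 880.4 + 555.6 = 2126.7
Trade balance = 3517.4 + 2126.7 = 5644.1
(Excluded from the trade balance — capital account: debt forgiveness received from foreign official creditors 130.1, acquisition of foreign patents and trademarks (non-produced assets) 185.5; primary income: dividends paid to foreign shareholders of resident firms 851.8, compensation earned by residents employed abroad 397.0; financial account: new loans extended by domestic banks to foreign borrowers 1852.8, purchases of foreign government bonds by domestic residents 1742.2; secondary income: contributions paid to international organisations 202.2.)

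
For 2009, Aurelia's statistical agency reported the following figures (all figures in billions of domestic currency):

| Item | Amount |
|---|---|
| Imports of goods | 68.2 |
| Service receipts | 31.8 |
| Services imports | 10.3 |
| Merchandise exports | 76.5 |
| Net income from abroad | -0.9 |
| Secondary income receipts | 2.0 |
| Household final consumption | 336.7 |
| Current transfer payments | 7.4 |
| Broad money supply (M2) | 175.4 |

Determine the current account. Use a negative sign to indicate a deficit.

Goods balance = 76.5 - 68.2 = 8.3
Services balance = 31.8 - 10.3 = 21.5
Trade balance (goods + services) = 8.3 + 21.5 = 29.8
Net primary income = -0.9
Net secondary income = 2.0 - 7.4 = -5.4
Current account = 29.8 + (-0.9) + (-5.4) = 23.5

23.5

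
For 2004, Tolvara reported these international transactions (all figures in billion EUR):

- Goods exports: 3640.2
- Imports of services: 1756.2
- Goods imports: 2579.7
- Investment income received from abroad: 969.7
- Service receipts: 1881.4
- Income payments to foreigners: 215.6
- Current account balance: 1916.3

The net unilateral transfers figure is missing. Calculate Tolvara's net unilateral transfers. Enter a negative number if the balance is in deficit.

-23.5

Current account = goods balance + services balance + net primary income + net secondary income
Sum of the known components = 1939.8
Net unilateral transfers = CA - (known components) = 1916.3 - 1939.8 = -23.5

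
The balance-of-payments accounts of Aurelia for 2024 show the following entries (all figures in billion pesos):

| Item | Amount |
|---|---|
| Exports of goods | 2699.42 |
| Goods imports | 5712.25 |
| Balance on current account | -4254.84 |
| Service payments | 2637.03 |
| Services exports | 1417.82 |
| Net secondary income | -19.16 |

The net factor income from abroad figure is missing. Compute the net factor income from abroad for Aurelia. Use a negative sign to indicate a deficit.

-3.64

Current account = goods balance + services balance + net primary income + net secondary income
Sum of the known components = -4251.20
Net factor income from abroad = CA - (known components) = -4254.84 - (-4251.20) = -3.64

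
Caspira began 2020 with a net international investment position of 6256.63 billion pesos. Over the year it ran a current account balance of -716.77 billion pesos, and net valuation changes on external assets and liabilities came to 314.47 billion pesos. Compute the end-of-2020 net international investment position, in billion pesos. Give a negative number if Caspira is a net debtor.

5854.33

Change in NIIP = current account + net valuation change = -716.77 + 314.47 = -402.30
End-of-year NIIP = 6256.63 + (-402.30) = 5854.33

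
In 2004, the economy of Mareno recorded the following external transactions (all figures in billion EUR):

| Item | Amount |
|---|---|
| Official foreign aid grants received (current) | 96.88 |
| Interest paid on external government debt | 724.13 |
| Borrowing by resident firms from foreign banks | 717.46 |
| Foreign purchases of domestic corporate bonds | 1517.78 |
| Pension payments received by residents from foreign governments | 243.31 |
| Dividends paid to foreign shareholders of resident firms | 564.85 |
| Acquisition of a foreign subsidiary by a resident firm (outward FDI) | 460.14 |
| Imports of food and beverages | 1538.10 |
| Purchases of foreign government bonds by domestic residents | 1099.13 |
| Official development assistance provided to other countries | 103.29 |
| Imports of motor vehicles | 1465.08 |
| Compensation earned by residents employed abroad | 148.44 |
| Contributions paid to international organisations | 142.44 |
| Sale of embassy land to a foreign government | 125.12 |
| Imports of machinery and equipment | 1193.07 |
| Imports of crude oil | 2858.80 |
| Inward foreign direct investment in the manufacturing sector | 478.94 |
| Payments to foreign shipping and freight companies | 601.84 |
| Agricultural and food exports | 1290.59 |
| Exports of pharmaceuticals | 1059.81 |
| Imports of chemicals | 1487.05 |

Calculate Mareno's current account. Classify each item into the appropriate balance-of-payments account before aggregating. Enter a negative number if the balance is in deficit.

-7839.62

Goods: 1290.59 - 1465.08 - 1487.05 + 1059.81 - 2858.80 - 1538.10 - 1193.07 = -6191.70
Services: -601.84
Primary income: -564.85 + 148.44 - 724.13 = -1140.54
Secondary income: -142.44 + 96.88 - 103.29 + 243.31 = 94.46
Current account = (-6191.70) + (-601.84) + (-1140.54) + 94.46 = -7839.62
(Excluded from the current account — financial account: borrowing by resident firms from foreign banks 717.46, foreign purchases of domestic corporate bonds 1517.78, acquisition of a foreign subsidiary by a resident firm (outward FDI) 460.14, purchases of foreign government bonds by domestic residents 1099.13, inward foreign direct investment in the manufacturing sector 478.94; capital account: sale of embassy land to a foreign government 125.12.)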